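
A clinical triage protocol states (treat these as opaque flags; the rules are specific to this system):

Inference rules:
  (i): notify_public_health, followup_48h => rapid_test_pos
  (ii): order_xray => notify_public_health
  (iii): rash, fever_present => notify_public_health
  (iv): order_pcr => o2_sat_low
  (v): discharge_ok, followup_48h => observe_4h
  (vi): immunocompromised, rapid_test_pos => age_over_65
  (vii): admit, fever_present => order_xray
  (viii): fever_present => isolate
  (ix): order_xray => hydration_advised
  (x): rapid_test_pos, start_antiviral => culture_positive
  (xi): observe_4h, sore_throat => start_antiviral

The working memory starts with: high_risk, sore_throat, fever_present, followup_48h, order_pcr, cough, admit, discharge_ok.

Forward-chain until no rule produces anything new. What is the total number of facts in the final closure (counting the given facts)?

17

Round 1 fires (iv), (v), (vii), (viii), giving o2_sat_low, observe_4h, order_xray, isolate.
Round 2 fires (ii), (ix), (xi), giving notify_public_health, hydration_advised, start_antiviral.
Round 3 fires (i), giving rapid_test_pos.
Round 4 fires (x), giving culture_positive.
Closure: {admit, cough, culture_positive, discharge_ok, fever_present, followup_48h, high_risk, hydration_advised, isolate, notify_public_health, o2_sat_low, observe_4h, order_pcr, order_xray, rapid_test_pos, sore_throat, start_antiviral} — 17 facts.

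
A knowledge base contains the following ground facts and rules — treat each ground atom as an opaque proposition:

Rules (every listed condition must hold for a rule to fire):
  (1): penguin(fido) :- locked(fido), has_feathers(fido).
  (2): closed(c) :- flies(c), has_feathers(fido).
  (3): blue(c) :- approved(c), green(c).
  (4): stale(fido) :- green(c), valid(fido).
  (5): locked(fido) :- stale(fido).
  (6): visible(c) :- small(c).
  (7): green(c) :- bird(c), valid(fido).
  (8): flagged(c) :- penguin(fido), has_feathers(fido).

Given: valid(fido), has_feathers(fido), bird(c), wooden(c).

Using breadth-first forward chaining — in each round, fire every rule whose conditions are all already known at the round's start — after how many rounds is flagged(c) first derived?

5

Round 1 fires (7), giving green(c).
Round 2 fires (4), giving stale(fido).
Round 3 fires (5), giving locked(fido).
Round 4 fires (1), giving penguin(fido).
Round 5 fires (8), giving flagged(c).
flagged(c) first appears in round 5.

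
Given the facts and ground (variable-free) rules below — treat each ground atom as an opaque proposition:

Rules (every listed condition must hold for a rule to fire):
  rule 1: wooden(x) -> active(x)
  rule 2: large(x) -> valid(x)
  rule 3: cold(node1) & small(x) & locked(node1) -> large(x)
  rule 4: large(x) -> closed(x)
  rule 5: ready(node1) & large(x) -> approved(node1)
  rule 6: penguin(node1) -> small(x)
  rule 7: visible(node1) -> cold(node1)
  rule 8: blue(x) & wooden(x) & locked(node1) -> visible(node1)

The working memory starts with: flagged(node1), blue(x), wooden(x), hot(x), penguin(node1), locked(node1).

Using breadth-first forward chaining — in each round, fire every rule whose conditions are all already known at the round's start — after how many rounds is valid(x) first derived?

Round 1: rule 1 [wooden(x) -> active(x)]; rule 6 [penguin(node1) -> small(x)]; rule 8 [blue(x) & wooden(x) & locked(node1) -> visible(node1)]. Adds active(x), small(x), visible(node1).
Round 2: rule 7 [visible(node1) -> cold(node1)]. Adds cold(node1).
Round 3: rule 3 [cold(node1) & small(x) & locked(node1) -> large(x)]. Adds large(x).
Round 4: rule 2 [large(x) -> valid(x)]; rule 4 [large(x) -> closed(x)]. Adds valid(x), closed(x).
valid(x) first appears in round 4.

4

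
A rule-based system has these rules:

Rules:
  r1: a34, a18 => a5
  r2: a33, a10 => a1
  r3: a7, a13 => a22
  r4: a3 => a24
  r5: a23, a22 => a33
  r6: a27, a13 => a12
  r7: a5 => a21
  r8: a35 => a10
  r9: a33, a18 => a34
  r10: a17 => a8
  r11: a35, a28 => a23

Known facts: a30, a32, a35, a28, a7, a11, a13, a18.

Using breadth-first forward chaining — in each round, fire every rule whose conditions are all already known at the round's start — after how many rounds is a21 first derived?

5

Round 1 fires r3, r8, r11, giving a22, a10, a23.
Round 2 fires r5, giving a33.
Round 3 fires r2, r9, giving a1, a34.
Round 4 fires r1, giving a5.
Round 5 fires r7, giving a21.
a21 first appears in round 5.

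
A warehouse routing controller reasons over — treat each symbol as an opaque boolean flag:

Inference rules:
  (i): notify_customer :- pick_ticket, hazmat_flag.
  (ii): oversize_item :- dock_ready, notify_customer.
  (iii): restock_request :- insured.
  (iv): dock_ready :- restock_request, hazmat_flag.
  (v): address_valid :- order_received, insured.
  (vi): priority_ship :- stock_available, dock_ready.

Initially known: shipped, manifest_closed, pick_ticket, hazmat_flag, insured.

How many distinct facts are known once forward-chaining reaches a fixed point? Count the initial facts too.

9

Round 1 — (i), (iii), derive notify_customer, restock_request.
Round 2 — (iv), derive dock_ready.
Round 3 — (ii), derive oversize_item.
Closure: {dock_ready, hazmat_flag, insured, manifest_closed, notify_customer, oversize_item, pick_ticket, restock_request, shipped} — 9 facts.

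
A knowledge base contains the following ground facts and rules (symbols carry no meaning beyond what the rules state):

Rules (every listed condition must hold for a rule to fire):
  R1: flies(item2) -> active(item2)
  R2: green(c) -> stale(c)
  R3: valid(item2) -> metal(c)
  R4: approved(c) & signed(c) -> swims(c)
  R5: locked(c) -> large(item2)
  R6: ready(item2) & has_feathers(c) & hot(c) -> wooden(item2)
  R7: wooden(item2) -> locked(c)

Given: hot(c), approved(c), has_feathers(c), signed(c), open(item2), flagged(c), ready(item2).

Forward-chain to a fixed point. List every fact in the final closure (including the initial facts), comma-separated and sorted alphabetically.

Round 1: R4 [approved(c) & signed(c) -> swims(c)]; R6 [ready(item2) & has_feathers(c) & hot(c) -> wooden(item2)]. New: swims(c), wooden(item2).
Round 2: R7 [wooden(item2) -> locked(c)]. New: locked(c).
Round 3: R5 [locked(c) -> large(item2)]. New: large(item2).

approved(c), flagged(c), has_feathers(c), hot(c), large(item2), locked(c), open(item2), ready(item2), signed(c), swims(c), wooden(item2)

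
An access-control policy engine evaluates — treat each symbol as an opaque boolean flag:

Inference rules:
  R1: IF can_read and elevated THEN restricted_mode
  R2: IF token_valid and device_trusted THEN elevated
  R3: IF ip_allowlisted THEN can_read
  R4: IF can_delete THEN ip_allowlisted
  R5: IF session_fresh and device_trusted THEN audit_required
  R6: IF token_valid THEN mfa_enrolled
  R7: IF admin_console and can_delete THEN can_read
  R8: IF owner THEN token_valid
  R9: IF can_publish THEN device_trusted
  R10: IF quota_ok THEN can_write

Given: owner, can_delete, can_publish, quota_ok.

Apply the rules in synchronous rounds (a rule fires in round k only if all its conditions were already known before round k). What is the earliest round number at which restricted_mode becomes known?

Round 1 fires R4, R8, R9, R10, giving ip_allowlisted, token_valid, device_trusted, can_write.
Round 2 fires R2, R3, R6, giving elevated, can_read, mfa_enrolled.
Round 3 fires R1, giving restricted_mode.
restricted_mode first appears in round 3.

3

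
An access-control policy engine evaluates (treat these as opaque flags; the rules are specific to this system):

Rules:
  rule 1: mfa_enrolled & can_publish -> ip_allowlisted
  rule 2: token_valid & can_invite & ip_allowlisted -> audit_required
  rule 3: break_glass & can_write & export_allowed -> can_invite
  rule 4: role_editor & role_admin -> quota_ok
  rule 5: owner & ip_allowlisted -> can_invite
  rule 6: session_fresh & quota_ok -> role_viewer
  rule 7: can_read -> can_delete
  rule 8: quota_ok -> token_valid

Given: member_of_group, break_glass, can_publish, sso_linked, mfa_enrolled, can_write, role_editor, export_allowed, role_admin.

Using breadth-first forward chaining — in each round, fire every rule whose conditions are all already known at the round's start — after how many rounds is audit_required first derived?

3

Round 1 fires rule 1, rule 3, rule 4, giving ip_allowlisted, can_invite, quota_ok.
Round 2 fires rule 8, giving token_valid.
Round 3 fires rule 2, giving audit_required.
audit_required first appears in round 3.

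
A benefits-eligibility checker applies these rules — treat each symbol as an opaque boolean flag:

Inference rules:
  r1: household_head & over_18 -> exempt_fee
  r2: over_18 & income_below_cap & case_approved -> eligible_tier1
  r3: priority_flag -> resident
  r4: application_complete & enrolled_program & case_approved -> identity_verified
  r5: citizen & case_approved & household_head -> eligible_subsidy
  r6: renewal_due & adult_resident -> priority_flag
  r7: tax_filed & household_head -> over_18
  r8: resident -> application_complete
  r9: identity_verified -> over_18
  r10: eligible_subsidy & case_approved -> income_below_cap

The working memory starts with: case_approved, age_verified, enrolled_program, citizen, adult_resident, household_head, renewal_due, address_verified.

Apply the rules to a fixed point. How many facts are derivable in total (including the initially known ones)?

[1] r5 [citizen & case_approved & household_head -> eligible_subsidy]; r6 [renewal_due & adult_resident -> priority_flag]. ⇒ new: eligible_subsidy, priority_flag.
[2] r3 [priority_flag -> resident]; r10 [eligible_subsidy & case_approved -> income_below_cap]. ⇒ new: resident, income_below_cap.
[3] r8 [resident -> application_complete]. ⇒ new: application_complete.
[4] r4 [application_complete & enrolled_program & case_approved -> identity_verified]. ⇒ new: identity_verified.
[5] r9 [identity_verified -> over_18]. ⇒ new: over_18.
[6] r1 [household_head & over_18 -> exempt_fee]; r2 [over_18 & income_below_cap & case_approved -> eligible_tier1]. ⇒ new: exempt_fee, eligible_tier1.
Closure: {address_verified, adult_resident, age_verified, application_complete, case_approved, citizen, eligible_subsidy, eligible_tier1, enrolled_program, exempt_fee, household_head, identity_verified, income_below_cap, over_18, priority_flag, renewal_due, resident} — 17 facts.

17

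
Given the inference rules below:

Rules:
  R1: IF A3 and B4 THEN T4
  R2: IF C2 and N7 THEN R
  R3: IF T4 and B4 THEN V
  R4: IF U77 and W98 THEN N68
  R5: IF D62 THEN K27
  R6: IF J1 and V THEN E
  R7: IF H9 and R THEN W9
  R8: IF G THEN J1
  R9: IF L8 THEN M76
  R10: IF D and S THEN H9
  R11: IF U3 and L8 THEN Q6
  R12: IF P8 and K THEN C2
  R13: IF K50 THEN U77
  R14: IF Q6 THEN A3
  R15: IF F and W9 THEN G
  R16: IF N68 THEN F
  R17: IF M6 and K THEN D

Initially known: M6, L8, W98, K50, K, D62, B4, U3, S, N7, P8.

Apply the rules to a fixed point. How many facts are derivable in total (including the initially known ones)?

[1] R5 [IF D62 THEN K27]; R9 [IF L8 THEN M76]; R11 [IF U3 and L8 THEN Q6]; R12 [IF P8 and K THEN C2]; R13 [IF K50 THEN U77]; R17 [IF M6 and K THEN D]. ⇒ new: K27, M76, Q6, C2, U77, D.
[2] R2 [IF C2 and N7 THEN R]; R4 [IF U77 and W98 THEN N68]; R10 [IF D and S THEN H9]; R14 [IF Q6 THEN A3]. ⇒ new: R, N68, H9, A3.
[3] R1 [IF A3 and B4 THEN T4]; R7 [IF H9 and R THEN W9]; R16 [IF N68 THEN F]. ⇒ new: T4, W9, F.
[4] R3 [IF T4 and B4 THEN V]; R15 [IF F and W9 THEN G]. ⇒ new: V, G.
[5] R8 [IF G THEN J1]. ⇒ new: J1.
[6] R6 [IF J1 and V THEN E]. ⇒ new: E.
Closure: {A3, B4, C2, D, D62, E, F, G, H9, J1, K, K27, K50, L8, M6, M76, N68, N7, P8, Q6, R, S, T4, U3, U77, V, W9, W98} — 28 facts.

28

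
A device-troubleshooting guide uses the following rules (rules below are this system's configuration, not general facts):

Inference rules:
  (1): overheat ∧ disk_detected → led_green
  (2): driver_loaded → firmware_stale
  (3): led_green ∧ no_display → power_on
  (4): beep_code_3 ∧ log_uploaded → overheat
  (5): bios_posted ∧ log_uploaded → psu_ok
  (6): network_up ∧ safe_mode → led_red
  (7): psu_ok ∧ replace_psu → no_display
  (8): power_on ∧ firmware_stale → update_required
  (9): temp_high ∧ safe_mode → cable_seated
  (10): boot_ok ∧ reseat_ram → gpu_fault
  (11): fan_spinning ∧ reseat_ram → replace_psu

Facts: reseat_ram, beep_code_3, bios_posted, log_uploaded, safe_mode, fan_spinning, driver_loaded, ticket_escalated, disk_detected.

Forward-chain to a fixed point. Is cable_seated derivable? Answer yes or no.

Round 1: (2) [driver_loaded → firmware_stale]; (4) [beep_code_3 ∧ log_uploaded → overheat]; (5) [bios_posted ∧ log_uploaded → psu_ok]; (11) [fan_spinning ∧ reseat_ram → replace_psu]. Adds firmware_stale, overheat, psu_ok, replace_psu.
Round 2: (1) [overheat ∧ disk_detected → led_green]; (7) [psu_ok ∧ replace_psu → no_display]. Adds led_green, no_display.
Round 3: (3) [led_green ∧ no_display → power_on]. Adds power_on.
Round 4: (8) [power_on ∧ firmware_stale → update_required]. Adds update_required.
Fixed point reached. cable_seated is concluded only by (9); (9) needs temp_high (never derived).

no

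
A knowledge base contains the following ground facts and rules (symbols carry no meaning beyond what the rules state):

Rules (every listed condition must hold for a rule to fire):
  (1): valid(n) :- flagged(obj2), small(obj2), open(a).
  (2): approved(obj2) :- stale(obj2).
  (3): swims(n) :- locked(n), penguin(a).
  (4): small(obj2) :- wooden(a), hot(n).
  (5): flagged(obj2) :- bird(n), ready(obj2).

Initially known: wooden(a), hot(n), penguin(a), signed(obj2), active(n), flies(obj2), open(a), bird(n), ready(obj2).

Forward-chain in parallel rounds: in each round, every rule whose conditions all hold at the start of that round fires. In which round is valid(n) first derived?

Round 1 — (4), (5), derive small(obj2), flagged(obj2).
Round 2 — (1), derive valid(n).
valid(n) first appears in round 2.

2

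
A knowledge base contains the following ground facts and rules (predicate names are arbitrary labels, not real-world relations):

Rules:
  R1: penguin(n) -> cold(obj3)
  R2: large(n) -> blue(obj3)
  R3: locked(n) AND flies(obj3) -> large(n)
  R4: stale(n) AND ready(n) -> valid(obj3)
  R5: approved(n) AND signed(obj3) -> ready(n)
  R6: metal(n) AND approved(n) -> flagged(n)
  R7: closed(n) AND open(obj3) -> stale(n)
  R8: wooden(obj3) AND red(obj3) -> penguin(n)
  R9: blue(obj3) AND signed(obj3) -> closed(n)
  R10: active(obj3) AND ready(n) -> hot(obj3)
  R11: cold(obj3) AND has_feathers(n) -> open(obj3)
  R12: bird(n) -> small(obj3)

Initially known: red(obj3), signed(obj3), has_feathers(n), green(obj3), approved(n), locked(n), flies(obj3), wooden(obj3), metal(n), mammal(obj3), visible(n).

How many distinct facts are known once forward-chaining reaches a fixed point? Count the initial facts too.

Round 1 fires R3, R5, R6, R8, giving large(n), ready(n), flagged(n), penguin(n).
Round 2 fires R1, R2, giving cold(obj3), blue(obj3).
Round 3 fires R9, R11, giving closed(n), open(obj3).
Round 4 fires R7, giving stale(n).
Round 5 fires R4, giving valid(obj3).
Closure: {approved(n), blue(obj3), closed(n), cold(obj3), flagged(n), flies(obj3), green(obj3), has_feathers(n), large(n), locked(n), mammal(obj3), metal(n), open(obj3), penguin(n), ready(n), red(obj3), signed(obj3), stale(n), valid(obj3), visible(n), wooden(obj3)} — 21 facts.

21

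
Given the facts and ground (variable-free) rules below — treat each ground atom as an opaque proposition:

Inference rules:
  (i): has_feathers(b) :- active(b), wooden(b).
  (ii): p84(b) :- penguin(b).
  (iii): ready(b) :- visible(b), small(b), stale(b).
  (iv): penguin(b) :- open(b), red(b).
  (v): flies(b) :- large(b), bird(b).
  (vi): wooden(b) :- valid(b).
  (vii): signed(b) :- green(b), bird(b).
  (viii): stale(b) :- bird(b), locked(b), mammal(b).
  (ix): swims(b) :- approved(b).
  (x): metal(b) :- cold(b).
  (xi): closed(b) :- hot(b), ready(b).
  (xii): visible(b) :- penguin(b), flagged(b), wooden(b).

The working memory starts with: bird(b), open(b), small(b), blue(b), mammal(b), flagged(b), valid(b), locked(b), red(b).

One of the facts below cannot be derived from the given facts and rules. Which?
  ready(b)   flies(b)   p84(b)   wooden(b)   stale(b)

Round 1 — (iv), (vi), (viii), derive penguin(b), wooden(b), stale(b).
Round 2 — (ii), (xii), derive p84(b), visible(b).
Round 3 — (iii), derive ready(b).
Derived: p84(b) (round 2), ready(b) (round 3), wooden(b) (round 1), stale(b) (round 1). flies(b) never appears in any round.

flies(b)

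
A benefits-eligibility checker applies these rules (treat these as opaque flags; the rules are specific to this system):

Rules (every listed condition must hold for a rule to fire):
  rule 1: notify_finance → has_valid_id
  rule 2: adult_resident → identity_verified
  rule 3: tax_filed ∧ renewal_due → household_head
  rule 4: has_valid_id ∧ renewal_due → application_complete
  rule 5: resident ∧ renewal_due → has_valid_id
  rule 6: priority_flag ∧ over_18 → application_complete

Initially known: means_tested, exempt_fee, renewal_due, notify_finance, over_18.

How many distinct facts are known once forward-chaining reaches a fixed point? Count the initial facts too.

Round 1 fires rule 1, giving has_valid_id.
Round 2 fires rule 4, giving application_complete.
Closure: {application_complete, exempt_fee, has_valid_id, means_tested, notify_finance, over_18, renewal_due} — 7 facts.

7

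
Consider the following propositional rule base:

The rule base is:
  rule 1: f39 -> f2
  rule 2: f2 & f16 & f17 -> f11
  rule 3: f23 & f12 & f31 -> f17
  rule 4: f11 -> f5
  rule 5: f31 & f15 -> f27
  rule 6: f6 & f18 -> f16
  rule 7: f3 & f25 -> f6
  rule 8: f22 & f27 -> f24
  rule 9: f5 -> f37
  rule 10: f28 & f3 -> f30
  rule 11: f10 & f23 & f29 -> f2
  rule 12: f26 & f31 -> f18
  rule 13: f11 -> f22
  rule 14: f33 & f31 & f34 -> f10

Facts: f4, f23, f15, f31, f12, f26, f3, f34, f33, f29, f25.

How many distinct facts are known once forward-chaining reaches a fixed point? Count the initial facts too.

Round 1: rule 3 [f23 & f12 & f31 -> f17]; rule 5 [f31 & f15 -> f27]; rule 7 [f3 & f25 -> f6]; rule 12 [f26 & f31 -> f18]; rule 14 [f33 & f31 & f34 -> f10]. Adds f17, f27, f6, f18, f10.
Round 2: rule 6 [f6 & f18 -> f16]; rule 11 [f10 & f23 & f29 -> f2]. Adds f16, f2.
Round 3: rule 2 [f2 & f16 & f17 -> f11]. Adds f11.
Round 4: rule 4 [f11 -> f5]; rule 13 [f11 -> f22]. Adds f5, f22.
Round 5: rule 8 [f22 & f27 -> f24]; rule 9 [f5 -> f37]. Adds f24, f37.
Closure: {f10, f11, f12, f15, f16, f17, f18, f2, f22, f23, f24, f25, f26, f27, f29, f3, f31, f33, f34, f37, f4, f5, f6} — 23 facts.

23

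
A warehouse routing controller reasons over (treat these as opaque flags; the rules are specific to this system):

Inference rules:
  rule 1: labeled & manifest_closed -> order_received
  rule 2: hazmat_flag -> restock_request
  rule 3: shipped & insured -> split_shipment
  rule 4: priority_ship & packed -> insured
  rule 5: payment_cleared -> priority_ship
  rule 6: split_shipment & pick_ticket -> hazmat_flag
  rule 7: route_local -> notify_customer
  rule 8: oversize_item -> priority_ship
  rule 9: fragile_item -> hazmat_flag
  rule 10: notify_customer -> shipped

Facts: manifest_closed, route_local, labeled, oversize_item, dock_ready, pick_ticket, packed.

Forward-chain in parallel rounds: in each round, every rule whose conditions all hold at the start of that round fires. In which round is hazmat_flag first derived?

4

Round 1: rule 1 [labeled & manifest_closed -> order_received]; rule 7 [route_local -> notify_customer]; rule 8 [oversize_item -> priority_ship]. New: order_received, notify_customer, priority_ship.
Round 2: rule 4 [priority_ship & packed -> insured]; rule 10 [notify_customer -> shipped]. New: insured, shipped.
Round 3: rule 3 [shipped & insured -> split_shipment]. New: split_shipment.
Round 4: rule 6 [split_shipment & pick_ticket -> hazmat_flag]. New: hazmat_flag.
hazmat_flag first appears in round 4.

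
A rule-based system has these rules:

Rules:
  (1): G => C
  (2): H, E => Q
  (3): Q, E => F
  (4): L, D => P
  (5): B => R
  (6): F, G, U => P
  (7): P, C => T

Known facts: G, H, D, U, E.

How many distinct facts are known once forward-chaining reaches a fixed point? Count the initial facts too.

[1] (1) [G => C]; (2) [H, E => Q]. ⇒ new: C, Q.
[2] (3) [Q, E => F]. ⇒ new: F.
[3] (6) [F, G, U => P]. ⇒ new: P.
[4] (7) [P, C => T]. ⇒ new: T.
Closure: {C, D, E, F, G, H, P, Q, T, U} — 10 facts.

10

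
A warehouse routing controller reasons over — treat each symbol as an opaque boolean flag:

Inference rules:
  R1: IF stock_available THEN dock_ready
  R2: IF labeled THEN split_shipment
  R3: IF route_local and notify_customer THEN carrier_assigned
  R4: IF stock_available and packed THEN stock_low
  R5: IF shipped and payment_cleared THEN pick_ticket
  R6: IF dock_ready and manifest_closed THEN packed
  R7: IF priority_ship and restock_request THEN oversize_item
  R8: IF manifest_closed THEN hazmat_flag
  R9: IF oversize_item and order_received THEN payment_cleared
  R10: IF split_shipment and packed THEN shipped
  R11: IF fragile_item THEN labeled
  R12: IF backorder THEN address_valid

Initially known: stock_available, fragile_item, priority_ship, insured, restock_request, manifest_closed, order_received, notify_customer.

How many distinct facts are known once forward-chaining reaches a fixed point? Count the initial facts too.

[1] R1 [IF stock_available THEN dock_ready]; R7 [IF priority_ship and restock_request THEN oversize_item]; R8 [IF manifest_closed THEN hazmat_flag]; R11 [IF fragile_item THEN labeled]. ⇒ new: dock_ready, oversize_item, hazmat_flag, labeled.
[2] R2 [IF labeled THEN split_shipment]; R6 [IF dock_ready and manifest_closed THEN packed]; R9 [IF oversize_item and order_received THEN payment_cleared]. ⇒ new: split_shipment, packed, payment_cleared.
[3] R4 [IF stock_available and packed THEN stock_low]; R10 [IF split_shipment and packed THEN shipped]. ⇒ new: stock_low, shipped.
[4] R5 [IF shipped and payment_cleared THEN pick_ticket]. ⇒ new: pick_ticket.
Closure: {dock_ready, fragile_item, hazmat_flag, insured, labeled, manifest_closed, notify_customer, order_received, oversize_item, packed, payment_cleared, pick_ticket, priority_ship, restock_request, shipped, split_shipment, stock_available, stock_low} — 18 facts.

18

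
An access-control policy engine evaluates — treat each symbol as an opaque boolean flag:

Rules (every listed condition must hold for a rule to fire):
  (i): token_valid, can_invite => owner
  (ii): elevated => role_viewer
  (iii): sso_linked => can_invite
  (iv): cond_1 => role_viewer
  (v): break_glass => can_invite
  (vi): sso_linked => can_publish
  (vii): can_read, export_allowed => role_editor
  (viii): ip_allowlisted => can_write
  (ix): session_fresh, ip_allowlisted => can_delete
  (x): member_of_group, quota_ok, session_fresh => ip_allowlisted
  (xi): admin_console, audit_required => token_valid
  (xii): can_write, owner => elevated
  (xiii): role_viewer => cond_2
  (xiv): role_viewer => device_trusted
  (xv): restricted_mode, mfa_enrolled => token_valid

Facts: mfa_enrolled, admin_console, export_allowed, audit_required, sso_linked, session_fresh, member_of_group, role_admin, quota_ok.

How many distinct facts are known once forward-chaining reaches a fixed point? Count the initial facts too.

20

Round 1 — (iii), (vi), (x), (xi), derive can_invite, can_publish, ip_allowlisted, token_valid.
Round 2 — (i), (viii), (ix), derive owner, can_write, can_delete.
Round 3 — (xii), derive elevated.
Round 4 — (ii), derive role_viewer.
Round 5 — (xiii), (xiv), derive cond_2, device_trusted.
Closure: {admin_console, audit_required, can_delete, can_invite, can_publish, can_write, cond_2, device_trusted, elevated, export_allowed, ip_allowlisted, member_of_group, mfa_enrolled, owner, quota_ok, role_admin, role_viewer, session_fresh, sso_linked, token_valid} — 20 facts.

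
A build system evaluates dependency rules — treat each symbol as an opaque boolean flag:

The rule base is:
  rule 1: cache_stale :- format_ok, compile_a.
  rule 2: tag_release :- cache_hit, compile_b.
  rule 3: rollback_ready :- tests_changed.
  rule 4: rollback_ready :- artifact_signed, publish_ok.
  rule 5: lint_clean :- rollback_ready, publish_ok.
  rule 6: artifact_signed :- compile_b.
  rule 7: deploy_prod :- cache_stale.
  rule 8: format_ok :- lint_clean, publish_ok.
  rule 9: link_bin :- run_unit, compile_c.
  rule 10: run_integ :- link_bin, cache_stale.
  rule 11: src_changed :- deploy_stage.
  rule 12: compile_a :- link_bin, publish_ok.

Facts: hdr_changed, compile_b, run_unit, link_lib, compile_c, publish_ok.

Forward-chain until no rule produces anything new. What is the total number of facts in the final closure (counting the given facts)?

15

Round 1 — rule 6, rule 9, derive artifact_signed, link_bin.
Round 2 — rule 4, rule 12, derive rollback_ready, compile_a.
Round 3 — rule 5, derive lint_clean.
Round 4 — rule 8, derive format_ok.
Round 5 — rule 1, derive cache_stale.
Round 6 — rule 7, rule 10, derive deploy_prod, run_integ.
Closure: {artifact_signed, cache_stale, compile_a, compile_b, compile_c, deploy_prod, format_ok, hdr_changed, link_bin, link_lib, lint_clean, publish_ok, rollback_ready, run_integ, run_unit} — 15 facts.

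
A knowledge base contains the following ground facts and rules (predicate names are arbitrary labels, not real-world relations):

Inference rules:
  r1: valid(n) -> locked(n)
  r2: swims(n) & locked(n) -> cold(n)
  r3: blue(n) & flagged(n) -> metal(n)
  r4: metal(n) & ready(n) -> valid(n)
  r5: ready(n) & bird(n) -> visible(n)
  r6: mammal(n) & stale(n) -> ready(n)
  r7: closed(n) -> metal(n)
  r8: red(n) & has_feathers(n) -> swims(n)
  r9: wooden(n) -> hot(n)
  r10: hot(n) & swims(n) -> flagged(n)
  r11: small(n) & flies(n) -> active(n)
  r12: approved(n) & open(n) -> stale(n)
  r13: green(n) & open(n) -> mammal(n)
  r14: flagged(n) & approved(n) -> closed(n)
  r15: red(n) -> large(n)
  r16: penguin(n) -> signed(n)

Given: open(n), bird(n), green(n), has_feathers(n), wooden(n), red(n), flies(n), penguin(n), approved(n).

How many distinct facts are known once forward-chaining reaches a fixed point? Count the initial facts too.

23

Round 1 fires r8, r9, r12, r13, r15, r16, giving swims(n), hot(n), stale(n), mammal(n), large(n), signed(n).
Round 2 fires r6, r10, giving ready(n), flagged(n).
Round 3 fires r5, r14, giving visible(n), closed(n).
Round 4 fires r7, giving metal(n).
Round 5 fires r4, giving valid(n).
Round 6 fires r1, giving locked(n).
Round 7 fires r2, giving cold(n).
Closure: {approved(n), bird(n), closed(n), cold(n), flagged(n), flies(n), green(n), has_feathers(n), hot(n), large(n), locked(n), mammal(n), metal(n), open(n), penguin(n), ready(n), red(n), signed(n), stale(n), swims(n), valid(n), visible(n), wooden(n)} — 23 facts.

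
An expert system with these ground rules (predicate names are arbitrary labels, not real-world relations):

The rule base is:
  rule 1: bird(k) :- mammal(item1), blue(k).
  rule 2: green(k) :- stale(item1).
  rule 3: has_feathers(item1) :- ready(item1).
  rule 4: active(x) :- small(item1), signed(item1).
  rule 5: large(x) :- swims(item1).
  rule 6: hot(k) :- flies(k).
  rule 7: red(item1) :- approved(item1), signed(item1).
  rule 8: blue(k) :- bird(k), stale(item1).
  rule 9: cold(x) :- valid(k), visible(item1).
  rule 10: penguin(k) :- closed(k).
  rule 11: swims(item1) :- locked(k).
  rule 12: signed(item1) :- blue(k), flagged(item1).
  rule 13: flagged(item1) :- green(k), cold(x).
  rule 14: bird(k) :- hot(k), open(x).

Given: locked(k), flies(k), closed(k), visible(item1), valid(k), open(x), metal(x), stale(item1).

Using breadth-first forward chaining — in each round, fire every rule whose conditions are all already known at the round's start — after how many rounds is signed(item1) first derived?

Round 1: rule 2 [green(k) :- stale(item1).]; rule 6 [hot(k) :- flies(k).]; rule 9 [cold(x) :- valid(k), visible(item1).]; rule 10 [penguin(k) :- closed(k).]; rule 11 [swims(item1) :- locked(k).]. Adds green(k), hot(k), cold(x), penguin(k), swims(item1).
Round 2: rule 5 [large(x) :- swims(item1).]; rule 13 [flagged(item1) :- green(k), cold(x).]; rule 14 [bird(k) :- hot(k), open(x).]. Adds large(x), flagged(item1), bird(k).
Round 3: rule 8 [blue(k) :- bird(k), stale(item1).]. Adds blue(k).
Round 4: rule 12 [signed(item1) :- blue(k), flagged(item1).]. Adds signed(item1).
signed(item1) first appears in round 4.

4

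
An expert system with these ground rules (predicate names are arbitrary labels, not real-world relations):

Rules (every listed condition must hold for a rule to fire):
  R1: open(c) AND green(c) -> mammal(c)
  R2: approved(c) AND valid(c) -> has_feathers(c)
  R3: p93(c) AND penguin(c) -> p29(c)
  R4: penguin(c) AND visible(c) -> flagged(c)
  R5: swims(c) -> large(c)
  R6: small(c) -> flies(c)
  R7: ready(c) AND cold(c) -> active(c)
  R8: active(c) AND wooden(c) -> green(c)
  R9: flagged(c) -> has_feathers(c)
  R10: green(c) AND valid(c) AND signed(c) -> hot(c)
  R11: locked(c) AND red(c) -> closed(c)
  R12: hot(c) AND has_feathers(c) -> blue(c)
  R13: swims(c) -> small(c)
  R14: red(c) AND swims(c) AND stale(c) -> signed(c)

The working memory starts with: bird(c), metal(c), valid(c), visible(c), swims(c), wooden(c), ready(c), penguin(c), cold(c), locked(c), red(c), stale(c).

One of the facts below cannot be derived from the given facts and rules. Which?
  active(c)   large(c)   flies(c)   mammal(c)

mammal(c)

[1] R4 [penguin(c) AND visible(c) -> flagged(c)]; R5 [swims(c) -> large(c)]; R7 [ready(c) AND cold(c) -> active(c)]; R11 [locked(c) AND red(c) -> closed(c)]; R13 [swims(c) -> small(c)]; R14 [red(c) AND swims(c) AND stale(c) -> signed(c)]. ⇒ new: flagged(c), large(c), active(c), closed(c), small(c), signed(c).
[2] R6 [small(c) -> flies(c)]; R8 [active(c) AND wooden(c) -> green(c)]; R9 [flagged(c) -> has_feathers(c)]. ⇒ new: flies(c), green(c), has_feathers(c).
[3] R10 [green(c) AND valid(c) AND signed(c) -> hot(c)]. ⇒ new: hot(c).
[4] R12 [hot(c) AND has_feathers(c) -> blue(c)]. ⇒ new: blue(c).
Derived: flies(c) (round 2), active(c) (round 1), large(c) (round 1). mammal(c) never appears in any round.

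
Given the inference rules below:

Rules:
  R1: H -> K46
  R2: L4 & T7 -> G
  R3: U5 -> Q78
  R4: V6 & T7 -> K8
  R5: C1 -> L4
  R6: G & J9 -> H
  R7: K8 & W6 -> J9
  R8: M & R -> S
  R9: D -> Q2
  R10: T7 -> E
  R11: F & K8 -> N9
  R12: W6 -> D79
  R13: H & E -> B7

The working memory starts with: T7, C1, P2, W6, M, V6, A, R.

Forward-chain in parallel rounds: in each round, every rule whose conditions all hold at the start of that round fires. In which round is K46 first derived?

4

Round 1: R4 [V6 & T7 -> K8]; R5 [C1 -> L4]; R8 [M & R -> S]; R10 [T7 -> E]; R12 [W6 -> D79]. Adds K8, L4, S, E, D79.
Round 2: R2 [L4 & T7 -> G]; R7 [K8 & W6 -> J9]. Adds G, J9.
Round 3: R6 [G & J9 -> H]. Adds H.
Round 4: R1 [H -> K46]; R13 [H & E -> B7]. Adds K46, B7.
K46 first appears in round 4.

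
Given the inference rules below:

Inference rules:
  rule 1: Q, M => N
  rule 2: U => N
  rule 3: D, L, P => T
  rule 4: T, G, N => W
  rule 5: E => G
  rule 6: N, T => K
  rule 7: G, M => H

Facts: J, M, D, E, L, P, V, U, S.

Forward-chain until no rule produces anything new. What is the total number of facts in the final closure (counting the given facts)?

15

Round 1: rule 2 [U => N]; rule 3 [D, L, P => T]; rule 5 [E => G]. New: N, T, G.
Round 2: rule 4 [T, G, N => W]; rule 6 [N, T => K]; rule 7 [G, M => H]. New: W, K, H.
Closure: {D, E, G, H, J, K, L, M, N, P, S, T, U, V, W} — 15 facts.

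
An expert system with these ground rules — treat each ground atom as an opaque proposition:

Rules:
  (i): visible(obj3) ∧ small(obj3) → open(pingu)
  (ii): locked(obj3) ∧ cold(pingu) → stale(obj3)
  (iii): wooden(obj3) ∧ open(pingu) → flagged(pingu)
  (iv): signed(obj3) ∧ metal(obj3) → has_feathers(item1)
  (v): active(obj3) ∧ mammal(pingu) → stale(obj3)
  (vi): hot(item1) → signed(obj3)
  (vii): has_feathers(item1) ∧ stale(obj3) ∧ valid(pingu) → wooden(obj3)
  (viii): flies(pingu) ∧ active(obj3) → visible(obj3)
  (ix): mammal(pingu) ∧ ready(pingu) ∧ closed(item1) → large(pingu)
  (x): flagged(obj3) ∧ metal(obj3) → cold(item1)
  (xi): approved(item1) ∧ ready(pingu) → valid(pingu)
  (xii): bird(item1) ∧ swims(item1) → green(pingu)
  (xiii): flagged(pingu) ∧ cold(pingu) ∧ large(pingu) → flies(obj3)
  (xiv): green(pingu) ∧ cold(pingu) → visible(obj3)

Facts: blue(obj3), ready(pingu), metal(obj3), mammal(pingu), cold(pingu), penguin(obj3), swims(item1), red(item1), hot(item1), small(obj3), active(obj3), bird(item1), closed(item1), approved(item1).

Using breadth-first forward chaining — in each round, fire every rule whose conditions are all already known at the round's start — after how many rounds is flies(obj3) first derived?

5

Round 1 fires (v), (vi), (ix), (xi), (xii), giving stale(obj3), signed(obj3), large(pingu), valid(pingu), green(pingu).
Round 2 fires (iv), (xiv), giving has_feathers(item1), visible(obj3).
Round 3 fires (i), (vii), giving open(pingu), wooden(obj3).
Round 4 fires (iii), giving flagged(pingu).
Round 5 fires (xiii), giving flies(obj3).
flies(obj3) first appears in round 5.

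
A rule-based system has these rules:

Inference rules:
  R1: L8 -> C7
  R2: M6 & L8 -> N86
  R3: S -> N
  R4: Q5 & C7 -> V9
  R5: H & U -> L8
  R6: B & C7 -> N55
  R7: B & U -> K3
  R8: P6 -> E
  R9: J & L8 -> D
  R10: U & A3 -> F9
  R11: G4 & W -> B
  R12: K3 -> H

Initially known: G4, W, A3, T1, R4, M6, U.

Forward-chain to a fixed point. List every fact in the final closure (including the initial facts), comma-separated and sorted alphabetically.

[1] R10 [U & A3 -> F9]; R11 [G4 & W -> B]. ⇒ new: F9, B.
[2] R7 [B & U -> K3]. ⇒ new: K3.
[3] R12 [K3 -> H]. ⇒ new: H.
[4] R5 [H & U -> L8]. ⇒ new: L8.
[5] R1 [L8 -> C7]; R2 [M6 & L8 -> N86]. ⇒ new: C7, N86.
[6] R6 [B & C7 -> N55]. ⇒ new: N55.

A3, B, C7, F9, G4, H, K3, L8, M6, N55, N86, R4, T1, U, W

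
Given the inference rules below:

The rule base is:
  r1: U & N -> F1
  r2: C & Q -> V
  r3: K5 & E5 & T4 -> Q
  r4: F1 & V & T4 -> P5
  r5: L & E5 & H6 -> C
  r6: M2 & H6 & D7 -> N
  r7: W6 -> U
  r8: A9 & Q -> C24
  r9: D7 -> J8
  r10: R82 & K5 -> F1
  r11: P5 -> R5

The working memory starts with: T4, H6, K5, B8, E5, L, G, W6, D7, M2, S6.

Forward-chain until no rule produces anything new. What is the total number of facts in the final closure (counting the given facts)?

Round 1 fires r3, r5, r6, r7, r9, giving Q, C, N, U, J8.
Round 2 fires r1, r2, giving F1, V.
Round 3 fires r4, giving P5.
Round 4 fires r11, giving R5.
Closure: {B8, C, D7, E5, F1, G, H6, J8, K5, L, M2, N, P5, Q, R5, S6, T4, U, V, W6} — 20 facts.

20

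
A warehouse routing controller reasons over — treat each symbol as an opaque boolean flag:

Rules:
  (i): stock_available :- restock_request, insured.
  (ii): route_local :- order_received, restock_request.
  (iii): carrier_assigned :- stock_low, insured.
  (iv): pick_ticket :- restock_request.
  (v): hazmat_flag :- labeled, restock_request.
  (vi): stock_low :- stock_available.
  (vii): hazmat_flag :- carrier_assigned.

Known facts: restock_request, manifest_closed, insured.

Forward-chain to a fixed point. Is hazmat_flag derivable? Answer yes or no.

yes

Round 1: (i) [stock_available :- restock_request, insured.]; (iv) [pick_ticket :- restock_request.]. Adds stock_available, pick_ticket.
Round 2: (vi) [stock_low :- stock_available.]. Adds stock_low.
Round 3: (iii) [carrier_assigned :- stock_low, insured.]. Adds carrier_assigned.
Round 4: (vii) [hazmat_flag :- carrier_assigned.]. Adds hazmat_flag.
hazmat_flag appears in round 4, so it is derivable.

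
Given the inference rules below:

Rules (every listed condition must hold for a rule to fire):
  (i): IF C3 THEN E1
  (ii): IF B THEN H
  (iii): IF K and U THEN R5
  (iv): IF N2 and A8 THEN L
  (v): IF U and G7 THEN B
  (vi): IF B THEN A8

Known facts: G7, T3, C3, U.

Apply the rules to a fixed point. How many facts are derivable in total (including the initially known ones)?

[1] (i) [IF C3 THEN E1]; (v) [IF U and G7 THEN B]. ⇒ new: E1, B.
[2] (ii) [IF B THEN H]; (vi) [IF B THEN A8]. ⇒ new: H, A8.
Closure: {A8, B, C3, E1, G7, H, T3, U} — 8 facts.

8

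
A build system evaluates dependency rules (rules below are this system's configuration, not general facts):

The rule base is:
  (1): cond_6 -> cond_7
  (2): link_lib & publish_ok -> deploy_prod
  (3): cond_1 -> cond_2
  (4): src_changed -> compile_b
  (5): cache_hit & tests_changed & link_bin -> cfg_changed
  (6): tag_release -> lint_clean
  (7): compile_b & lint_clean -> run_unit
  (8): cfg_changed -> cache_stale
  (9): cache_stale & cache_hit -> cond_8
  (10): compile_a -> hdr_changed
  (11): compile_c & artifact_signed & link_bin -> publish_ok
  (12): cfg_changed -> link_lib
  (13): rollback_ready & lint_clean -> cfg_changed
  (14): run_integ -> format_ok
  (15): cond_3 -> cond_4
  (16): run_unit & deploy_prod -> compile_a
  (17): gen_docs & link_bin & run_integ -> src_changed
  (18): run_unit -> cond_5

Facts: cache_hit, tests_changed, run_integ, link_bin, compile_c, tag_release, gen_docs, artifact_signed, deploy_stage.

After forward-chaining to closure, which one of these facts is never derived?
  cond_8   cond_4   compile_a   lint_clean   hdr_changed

cond_4

Round 1: (5) [cache_hit & tests_changed & link_bin -> cfg_changed]; (6) [tag_release -> lint_clean]; (11) [compile_c & artifact_signed & link_bin -> publish_ok]; (14) [run_integ -> format_ok]; (17) [gen_docs & link_bin & run_integ -> src_changed]. Adds cfg_changed, lint_clean, publish_ok, format_ok, src_changed.
Round 2: (4) [src_changed -> compile_b]; (8) [cfg_changed -> cache_stale]; (12) [cfg_changed -> link_lib]. Adds compile_b, cache_stale, link_lib.
Round 3: (2) [link_lib & publish_ok -> deploy_prod]; (7) [compile_b & lint_clean -> run_unit]; (9) [cache_stale & cache_hit -> cond_8]. Adds deploy_prod, run_unit, cond_8.
Round 4: (16) [run_unit & deploy_prod -> compile_a]; (18) [run_unit -> cond_5]. Adds compile_a, cond_5.
Round 5: (10) [compile_a -> hdr_changed]. Adds hdr_changed.
Derived: lint_clean (round 1), hdr_changed (round 5), compile_a (round 4), cond_8 (round 3). cond_4 never appears in any round.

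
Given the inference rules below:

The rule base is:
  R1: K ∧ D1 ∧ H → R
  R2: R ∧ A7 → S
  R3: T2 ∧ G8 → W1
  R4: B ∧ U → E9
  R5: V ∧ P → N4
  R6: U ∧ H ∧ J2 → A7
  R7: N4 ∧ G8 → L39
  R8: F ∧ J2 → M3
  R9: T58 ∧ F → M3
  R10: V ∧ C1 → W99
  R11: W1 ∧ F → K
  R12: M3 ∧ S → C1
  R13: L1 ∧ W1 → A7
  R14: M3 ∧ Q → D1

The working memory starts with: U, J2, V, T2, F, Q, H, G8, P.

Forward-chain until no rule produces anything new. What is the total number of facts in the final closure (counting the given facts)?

20

Round 1 fires R3, R5, R6, R8, giving W1, N4, A7, M3.
Round 2 fires R7, R11, R14, giving L39, K, D1.
Round 3 fires R1, giving R.
Round 4 fires R2, giving S.
Round 5 fires R12, giving C1.
Round 6 fires R10, giving W99.
Closure: {A7, C1, D1, F, G8, H, J2, K, L39, M3, N4, P, Q, R, S, T2, U, V, W1, W99} — 20 facts.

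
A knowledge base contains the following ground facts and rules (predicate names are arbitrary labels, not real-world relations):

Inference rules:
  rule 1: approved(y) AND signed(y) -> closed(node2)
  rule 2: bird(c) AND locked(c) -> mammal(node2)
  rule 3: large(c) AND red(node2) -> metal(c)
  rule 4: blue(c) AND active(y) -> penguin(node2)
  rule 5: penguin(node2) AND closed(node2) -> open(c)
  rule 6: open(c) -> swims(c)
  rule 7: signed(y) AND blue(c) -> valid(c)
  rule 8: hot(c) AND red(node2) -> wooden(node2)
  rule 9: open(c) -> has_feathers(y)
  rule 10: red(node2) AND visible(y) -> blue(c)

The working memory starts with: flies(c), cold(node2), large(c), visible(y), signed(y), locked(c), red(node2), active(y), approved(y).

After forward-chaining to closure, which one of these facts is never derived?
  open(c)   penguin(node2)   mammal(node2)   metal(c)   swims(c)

Round 1 fires rule 1, rule 3, rule 10, giving closed(node2), metal(c), blue(c).
Round 2 fires rule 4, rule 7, giving penguin(node2), valid(c).
Round 3 fires rule 5, giving open(c).
Round 4 fires rule 6, rule 9, giving swims(c), has_feathers(y).
Derived: open(c) (round 3), penguin(node2) (round 2), metal(c) (round 1), swims(c) (round 4). mammal(node2) never appears in any round.

mammal(node2)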